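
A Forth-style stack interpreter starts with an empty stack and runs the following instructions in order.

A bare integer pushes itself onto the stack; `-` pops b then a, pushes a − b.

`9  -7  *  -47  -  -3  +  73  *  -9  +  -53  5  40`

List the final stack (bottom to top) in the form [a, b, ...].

9   → [9]
-7  → [9, -7]
*   → [-63]
-47 → [-63, -47]
-   → [-16]
-3  → [-16, -3]
+   → [-19]
73  → [-19, 73]
*   → [-1387]
-9  → [-1387, -9]
+   → [-1396]
-53 → [-1396, -53]
5   → [-1396, -53, 5]
40  → [-1396, -53, 5, 40]

[-1396, -53, 5, 40]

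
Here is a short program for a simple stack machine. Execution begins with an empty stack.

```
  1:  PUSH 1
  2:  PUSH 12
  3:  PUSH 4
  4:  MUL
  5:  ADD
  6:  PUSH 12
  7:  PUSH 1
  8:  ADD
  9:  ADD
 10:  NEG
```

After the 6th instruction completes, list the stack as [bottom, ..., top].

[49, 12]

PUSH 1  : 1
PUSH 12 : 1 12
PUSH 4  : 1 12 4
MUL     : 1 48
ADD     : 49
PUSH 12 : 49 12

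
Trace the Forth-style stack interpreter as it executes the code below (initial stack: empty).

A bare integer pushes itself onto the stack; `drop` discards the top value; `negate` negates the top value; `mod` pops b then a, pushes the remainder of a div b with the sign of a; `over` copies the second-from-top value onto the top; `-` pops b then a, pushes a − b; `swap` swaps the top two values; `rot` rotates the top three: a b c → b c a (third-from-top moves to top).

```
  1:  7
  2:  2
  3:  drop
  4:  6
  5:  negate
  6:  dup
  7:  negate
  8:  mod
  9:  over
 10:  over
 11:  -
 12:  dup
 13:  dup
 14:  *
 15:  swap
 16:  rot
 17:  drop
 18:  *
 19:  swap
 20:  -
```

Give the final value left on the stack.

7      -> 7
2      -> 7 2
drop   -> 7
6      -> 7 6
negate -> 7 -6
dup    -> 7 -6 -6
negate -> 7 -6 6
mod    -> 7 0
over   -> 7 0 7
over   -> 7 0 7 0
-      -> 7 0 7
dup    -> 7 0 7 7
dup    -> 7 0 7 7 7
*      -> 7 0 7 49
swap   -> 7 0 49 7
rot    -> 7 49 7 0
drop   -> 7 49 7
*      -> 7 343
swap   -> 343 7
-      -> 336

336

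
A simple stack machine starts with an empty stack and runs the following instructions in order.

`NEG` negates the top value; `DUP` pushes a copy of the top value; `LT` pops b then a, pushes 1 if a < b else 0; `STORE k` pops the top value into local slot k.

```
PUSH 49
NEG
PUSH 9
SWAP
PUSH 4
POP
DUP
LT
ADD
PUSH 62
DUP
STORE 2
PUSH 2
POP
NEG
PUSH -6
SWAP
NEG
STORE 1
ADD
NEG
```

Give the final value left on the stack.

PUSH 49  [49]
NEG      [-49]
PUSH 9   [-49, 9]
SWAP     [9, -49]
PUSH 4   [9, -49, 4]
POP      [9, -49]
DUP      [9, -49, -49]
LT       [9, 0]
ADD      [9]
PUSH 62  [9, 62]
DUP      [9, 62, 62]
STORE 2  [9, 62]
PUSH 2   [9, 62, 2]
POP      [9, 62]
NEG      [9, -62]
PUSH -6  [9, -62, -6]
SWAP     [9, -6, -62]
NEG      [9, -6, 62]
STORE 1  [9, -6]
ADD      [3]
NEG      [-3]

-3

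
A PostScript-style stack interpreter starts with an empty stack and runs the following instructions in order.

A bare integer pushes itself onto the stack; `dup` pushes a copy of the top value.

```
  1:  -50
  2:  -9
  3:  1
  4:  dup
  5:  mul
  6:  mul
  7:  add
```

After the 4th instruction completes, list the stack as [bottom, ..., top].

-50 : [-50]
-9  : [-50, -9]
1   : [-50, -9, 1]
dup : [-50, -9, 1, 1]

[-50, -9, 1, 1]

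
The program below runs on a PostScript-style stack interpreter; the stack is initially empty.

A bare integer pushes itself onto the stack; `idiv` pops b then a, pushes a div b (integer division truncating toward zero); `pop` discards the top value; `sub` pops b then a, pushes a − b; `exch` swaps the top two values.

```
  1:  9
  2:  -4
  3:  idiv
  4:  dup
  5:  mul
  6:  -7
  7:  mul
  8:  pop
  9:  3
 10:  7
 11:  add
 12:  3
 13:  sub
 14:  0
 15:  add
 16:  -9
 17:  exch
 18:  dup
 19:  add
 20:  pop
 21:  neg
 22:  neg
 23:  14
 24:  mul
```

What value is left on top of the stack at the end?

9    : 9
-4   : 9 -4
idiv : -2
dup  : -2 -2
mul  : 4
-7   : 4 -7
mul  : -28
pop  : (empty)
3    : 3
7    : 3 7
add  : 10
3    : 10 3
sub  : 7
0    : 7 0
add  : 7
-9   : 7 -9
exch : -9 7
dup  : -9 7 7
add  : -9 14
pop  : -9
neg  : 9
neg  : -9
14   : -9 14
mul  : -126

-126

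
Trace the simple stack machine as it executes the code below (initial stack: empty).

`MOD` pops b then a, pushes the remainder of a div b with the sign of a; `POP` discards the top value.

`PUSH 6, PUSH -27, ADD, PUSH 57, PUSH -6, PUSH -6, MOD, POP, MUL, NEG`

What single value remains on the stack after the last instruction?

PUSH 6   : 6
PUSH -27 : 6 -27
ADD      : -21
PUSH 57  : -21 57
PUSH -6  : -21 57 -6
PUSH -6  : -21 57 -6 -6
MOD      : -21 57 0
POP      : -21 57
MUL      : -1197
NEG      : 1197

1197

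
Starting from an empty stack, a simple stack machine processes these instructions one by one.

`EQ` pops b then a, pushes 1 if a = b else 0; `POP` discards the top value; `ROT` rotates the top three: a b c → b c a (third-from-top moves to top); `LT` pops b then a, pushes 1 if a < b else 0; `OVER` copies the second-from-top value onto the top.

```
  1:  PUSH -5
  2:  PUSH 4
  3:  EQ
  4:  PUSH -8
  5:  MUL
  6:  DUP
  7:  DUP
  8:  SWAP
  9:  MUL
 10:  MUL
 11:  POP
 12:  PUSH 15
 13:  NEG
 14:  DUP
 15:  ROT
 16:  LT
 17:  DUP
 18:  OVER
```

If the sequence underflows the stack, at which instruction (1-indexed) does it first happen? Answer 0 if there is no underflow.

PUSH -5 -> -5
PUSH 4  -> -5 4
EQ      -> 0
PUSH -8 -> 0 -8
MUL     -> 0
DUP     -> 0 0
DUP     -> 0 0 0
SWAP    -> 0 0 0
MUL     -> 0 0
MUL     -> 0
POP     -> (empty)
PUSH 15 -> 15
NEG     -> -15
DUP     -> -15 -15
ROT  — needs 3 operands, stack has 2 → underflow

15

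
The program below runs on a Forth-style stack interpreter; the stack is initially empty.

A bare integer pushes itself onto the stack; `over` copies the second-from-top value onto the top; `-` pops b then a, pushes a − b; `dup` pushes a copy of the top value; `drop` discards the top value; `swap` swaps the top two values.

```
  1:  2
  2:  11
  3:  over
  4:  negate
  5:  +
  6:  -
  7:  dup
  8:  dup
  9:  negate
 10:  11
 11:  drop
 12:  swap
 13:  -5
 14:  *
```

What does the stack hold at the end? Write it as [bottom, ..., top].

[-7, 7, 35]

2       [2]
11      [2, 11]
over    [2, 11, 2]
negate  [2, 11, -2]
+       [2, 9]
-       [-7]
dup     [-7, -7]
dup     [-7, -7, -7]
negate  [-7, -7, 7]
11      [-7, -7, 7, 11]
drop    [-7, -7, 7]
swap    [-7, 7, -7]
-5      [-7, 7, -7, -5]
*       [-7, 7, 35]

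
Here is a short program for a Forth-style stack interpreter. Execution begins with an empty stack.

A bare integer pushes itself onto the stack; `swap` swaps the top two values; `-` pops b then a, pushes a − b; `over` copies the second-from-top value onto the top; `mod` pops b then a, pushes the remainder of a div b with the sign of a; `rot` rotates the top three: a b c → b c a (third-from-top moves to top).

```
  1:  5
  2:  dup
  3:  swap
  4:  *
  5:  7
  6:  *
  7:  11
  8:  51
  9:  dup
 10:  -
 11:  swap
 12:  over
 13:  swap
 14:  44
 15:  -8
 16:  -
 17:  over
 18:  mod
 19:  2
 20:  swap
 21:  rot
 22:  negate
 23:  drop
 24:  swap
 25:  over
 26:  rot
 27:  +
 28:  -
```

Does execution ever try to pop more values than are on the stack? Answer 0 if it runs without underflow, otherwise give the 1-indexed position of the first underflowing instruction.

5      → [5]
dup    → [5, 5]
swap   → [5, 5]
*      → [25]
7      → [25, 7]
*      → [175]
11     → [175, 11]
51     → [175, 11, 51]
dup    → [175, 11, 51, 51]
-      → [175, 11, 0]
swap   → [175, 0, 11]
over   → [175, 0, 11, 0]
swap   → [175, 0, 0, 11]
44     → [175, 0, 0, 11, 44]
-8     → [175, 0, 0, 11, 44, -8]
-      → [175, 0, 0, 11, 52]
over   → [175, 0, 0, 11, 52, 11]
mod    → [175, 0, 0, 11, 8]
2      → [175, 0, 0, 11, 8, 2]
swap   → [175, 0, 0, 11, 2, 8]
rot    → [175, 0, 0, 2, 8, 11]
negate → [175, 0, 0, 2, 8, -11]
drop   → [175, 0, 0, 2, 8]
swap   → [175, 0, 0, 8, 2]
over   → [175, 0, 0, 8, 2, 8]
rot    → [175, 0, 0, 2, 8, 8]
+      → [175, 0, 0, 2, 16]
-      → [175, 0, 0, -14]

0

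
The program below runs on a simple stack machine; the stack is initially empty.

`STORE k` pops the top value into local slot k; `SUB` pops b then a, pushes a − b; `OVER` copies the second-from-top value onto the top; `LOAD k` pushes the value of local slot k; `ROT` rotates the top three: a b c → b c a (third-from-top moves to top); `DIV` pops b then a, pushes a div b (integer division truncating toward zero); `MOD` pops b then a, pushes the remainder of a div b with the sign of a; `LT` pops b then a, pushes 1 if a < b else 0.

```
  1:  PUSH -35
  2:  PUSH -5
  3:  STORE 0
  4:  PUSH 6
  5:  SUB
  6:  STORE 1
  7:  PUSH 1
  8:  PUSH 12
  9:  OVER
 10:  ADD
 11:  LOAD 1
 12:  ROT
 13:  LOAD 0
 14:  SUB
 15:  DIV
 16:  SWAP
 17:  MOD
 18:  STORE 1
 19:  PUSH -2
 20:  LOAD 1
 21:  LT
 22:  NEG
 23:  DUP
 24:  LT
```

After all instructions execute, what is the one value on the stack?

0

PUSH -35 → -35
PUSH -5  → -35 -5
STORE 0  → -35
PUSH 6   → -35 6
SUB      → -41
STORE 1  → (empty)
PUSH 1   → 1
PUSH 12  → 1 12
OVER     → 1 12 1
ADD      → 1 13
LOAD 1   → 1 13 -41
ROT      → 13 -41 1
LOAD 0   → 13 -41 1 -5
SUB      → 13 -41 6
DIV      → 13 -6
SWAP     → -6 13
MOD      → -6
STORE 1  → (empty)
PUSH -2  → -2
LOAD 1   → -2 -6
LT       → 0
NEG      → 0
DUP      → 0 0
LT       → 0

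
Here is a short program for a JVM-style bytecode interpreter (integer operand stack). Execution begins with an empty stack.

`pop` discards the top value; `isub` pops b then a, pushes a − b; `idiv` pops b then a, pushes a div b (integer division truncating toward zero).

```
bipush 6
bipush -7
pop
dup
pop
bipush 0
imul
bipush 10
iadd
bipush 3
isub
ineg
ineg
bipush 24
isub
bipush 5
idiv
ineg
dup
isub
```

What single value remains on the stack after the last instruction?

0

bipush 6  → 6
bipush -7 → 6 -7
pop       → 6
dup       → 6 6
pop       → 6
bipush 0  → 6 0
imul      → 0
bipush 10 → 0 10
iadd      → 10
bipush 3  → 10 3
isub      → 7
ineg      → -7
ineg      → 7
bipush 24 → 7 24
isub      → -17
bipush 5  → -17 5
idiv      → -3
ineg      → 3
dup       → 3 3
isub      → 0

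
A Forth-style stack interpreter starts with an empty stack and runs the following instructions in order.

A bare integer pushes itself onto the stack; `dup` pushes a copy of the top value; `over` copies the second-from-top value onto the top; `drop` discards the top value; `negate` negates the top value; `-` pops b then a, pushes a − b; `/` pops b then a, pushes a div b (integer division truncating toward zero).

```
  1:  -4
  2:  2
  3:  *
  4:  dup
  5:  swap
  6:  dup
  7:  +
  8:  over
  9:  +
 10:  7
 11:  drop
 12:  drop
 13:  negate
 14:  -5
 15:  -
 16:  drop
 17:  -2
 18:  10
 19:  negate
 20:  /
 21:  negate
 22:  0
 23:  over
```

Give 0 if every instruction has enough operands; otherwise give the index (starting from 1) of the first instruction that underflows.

0

-4     -> [-4]
2      -> [-4, 2]
*      -> [-8]
dup    -> [-8, -8]
swap   -> [-8, -8]
dup    -> [-8, -8, -8]
+      -> [-8, -16]
over   -> [-8, -16, -8]
+      -> [-8, -24]
7      -> [-8, -24, 7]
drop   -> [-8, -24]
drop   -> [-8]
negate -> [8]
-5     -> [8, -5]
-      -> [13]
drop   -> []
-2     -> [-2]
10     -> [-2, 10]
negate -> [-2, -10]
/      -> [0]
negate -> [0]
0      -> [0, 0]
over   -> [0, 0, 0]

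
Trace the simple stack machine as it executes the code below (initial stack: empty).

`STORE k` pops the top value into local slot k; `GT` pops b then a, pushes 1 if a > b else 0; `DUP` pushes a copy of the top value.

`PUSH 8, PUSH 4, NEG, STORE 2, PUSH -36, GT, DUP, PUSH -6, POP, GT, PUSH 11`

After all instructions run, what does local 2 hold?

-4

PUSH 8   → 8
PUSH 4   → 8 4
NEG      → 8 -4
STORE 2  → 8
PUSH -36 → 8 -36
GT       → 1
DUP      → 1 1
PUSH -6  → 1 1 -6
POP      → 1 1
GT       → 0
PUSH 11  → 0 11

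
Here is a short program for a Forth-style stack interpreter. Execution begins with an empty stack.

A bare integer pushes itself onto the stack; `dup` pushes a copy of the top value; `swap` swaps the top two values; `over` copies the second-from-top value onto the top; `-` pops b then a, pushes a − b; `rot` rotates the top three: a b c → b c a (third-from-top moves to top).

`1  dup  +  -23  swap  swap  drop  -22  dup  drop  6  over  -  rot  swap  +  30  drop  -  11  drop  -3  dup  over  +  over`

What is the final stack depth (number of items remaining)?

1    : 1
dup  : 1 1
+    : 2
-23  : 2 -23
swap : -23 2
swap : 2 -23
drop : 2
-22  : 2 -22
dup  : 2 -22 -22
drop : 2 -22
6    : 2 -22 6
over : 2 -22 6 -22
-    : 2 -22 28
rot  : -22 28 2
swap : -22 2 28
+    : -22 30
30   : -22 30 30
drop : -22 30
-    : -52
11   : -52 11
drop : -52
-3   : -52 -3
dup  : -52 -3 -3
over : -52 -3 -3 -3
+    : -52 -3 -6
over : -52 -3 -6 -3

4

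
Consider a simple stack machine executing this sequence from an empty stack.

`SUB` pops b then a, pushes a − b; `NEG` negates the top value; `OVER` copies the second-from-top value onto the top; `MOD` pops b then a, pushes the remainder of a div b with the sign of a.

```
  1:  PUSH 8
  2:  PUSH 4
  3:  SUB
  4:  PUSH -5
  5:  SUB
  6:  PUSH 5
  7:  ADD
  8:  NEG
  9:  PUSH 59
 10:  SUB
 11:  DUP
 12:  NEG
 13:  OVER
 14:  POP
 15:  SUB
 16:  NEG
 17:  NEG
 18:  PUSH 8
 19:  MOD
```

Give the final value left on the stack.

PUSH 8  -> 8
PUSH 4  -> 8 4
SUB     -> 4
PUSH -5 -> 4 -5
SUB     -> 9
PUSH 5  -> 9 5
ADD     -> 14
NEG     -> -14
PUSH 59 -> -14 59
SUB     -> -73
DUP     -> -73 -73
NEG     -> -73 73
OVER    -> -73 73 -73
POP     -> -73 73
SUB     -> -146
NEG     -> 146
NEG     -> -146
PUSH 8  -> -146 8
MOD     -> -2

-2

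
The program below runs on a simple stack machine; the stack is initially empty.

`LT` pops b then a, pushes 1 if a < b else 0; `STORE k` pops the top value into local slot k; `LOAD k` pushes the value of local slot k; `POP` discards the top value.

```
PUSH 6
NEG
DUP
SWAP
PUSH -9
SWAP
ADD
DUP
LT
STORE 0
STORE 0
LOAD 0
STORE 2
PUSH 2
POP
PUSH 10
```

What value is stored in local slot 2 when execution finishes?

PUSH 6  -> 6
NEG     -> -6
DUP     -> -6 -6
SWAP    -> -6 -6
PUSH -9 -> -6 -6 -9
SWAP    -> -6 -9 -6
ADD     -> -6 -15
DUP     -> -6 -15 -15
LT      -> -6 0
STORE 0 -> -6
STORE 0 -> (empty)
LOAD 0  -> -6
STORE 2 -> (empty)
PUSH 2  -> 2
POP     -> (empty)
PUSH 10 -> 10

-6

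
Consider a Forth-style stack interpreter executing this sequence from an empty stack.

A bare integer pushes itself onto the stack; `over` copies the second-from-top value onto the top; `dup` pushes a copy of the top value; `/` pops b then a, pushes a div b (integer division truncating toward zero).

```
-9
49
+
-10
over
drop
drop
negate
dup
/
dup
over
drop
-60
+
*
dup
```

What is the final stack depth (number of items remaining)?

-9      -9
49      -9 49
+       40
-10     40 -10
over    40 -10 40
drop    40 -10
drop    40
negate  -40
dup     -40 -40
/       1
dup     1 1
over    1 1 1
drop    1 1
-60     1 1 -60
+       1 -59
*       -59
dup     -59 -59

2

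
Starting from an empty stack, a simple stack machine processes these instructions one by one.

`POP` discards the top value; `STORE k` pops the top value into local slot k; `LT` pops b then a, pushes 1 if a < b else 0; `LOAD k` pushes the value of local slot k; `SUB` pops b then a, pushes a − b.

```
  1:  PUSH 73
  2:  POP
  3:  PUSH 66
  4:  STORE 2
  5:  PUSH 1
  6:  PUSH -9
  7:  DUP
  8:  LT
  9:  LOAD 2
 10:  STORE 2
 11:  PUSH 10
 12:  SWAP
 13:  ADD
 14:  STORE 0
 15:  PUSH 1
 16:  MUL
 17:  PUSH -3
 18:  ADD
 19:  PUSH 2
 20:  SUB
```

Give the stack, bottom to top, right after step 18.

[-2]

PUSH 73  [73]
POP      []
PUSH 66  [66]
STORE 2  []
PUSH 1   [1]
PUSH -9  [1, -9]
DUP      [1, -9, -9]
LT       [1, 0]
LOAD 2   [1, 0, 66]
STORE 2  [1, 0]
PUSH 10  [1, 0, 10]
SWAP     [1, 10, 0]
ADD      [1, 10]
STORE 0  [1]
PUSH 1   [1, 1]
MUL      [1]
PUSH -3  [1, -3]
ADD      [-2]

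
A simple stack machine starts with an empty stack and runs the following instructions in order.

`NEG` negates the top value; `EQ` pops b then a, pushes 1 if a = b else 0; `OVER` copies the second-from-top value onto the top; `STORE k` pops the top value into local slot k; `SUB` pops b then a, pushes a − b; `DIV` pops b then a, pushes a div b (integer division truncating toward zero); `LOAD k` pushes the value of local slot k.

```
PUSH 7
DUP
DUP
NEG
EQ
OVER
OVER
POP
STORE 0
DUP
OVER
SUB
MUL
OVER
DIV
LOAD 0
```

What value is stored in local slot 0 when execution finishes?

7

PUSH 7  : [7]
DUP     : [7, 7]
DUP     : [7, 7, 7]
NEG     : [7, 7, -7]
EQ      : [7, 0]
OVER    : [7, 0, 7]
OVER    : [7, 0, 7, 0]
POP     : [7, 0, 7]
STORE 0 : [7, 0]
DUP     : [7, 0, 0]
OVER    : [7, 0, 0, 0]
SUB     : [7, 0, 0]
MUL     : [7, 0]
OVER    : [7, 0, 7]
DIV     : [7, 0]
LOAD 0  : [7, 0, 7]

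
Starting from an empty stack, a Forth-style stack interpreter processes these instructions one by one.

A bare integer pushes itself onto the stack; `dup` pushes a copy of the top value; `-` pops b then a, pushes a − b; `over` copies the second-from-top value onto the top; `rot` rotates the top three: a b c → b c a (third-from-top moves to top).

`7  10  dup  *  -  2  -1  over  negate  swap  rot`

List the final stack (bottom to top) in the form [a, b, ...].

[-93, -2, -1, 2]

7       [7]
10      [7, 10]
dup     [7, 10, 10]
*       [7, 100]
-       [-93]
2       [-93, 2]
-1      [-93, 2, -1]
over    [-93, 2, -1, 2]
negate  [-93, 2, -1, -2]
swap    [-93, 2, -2, -1]
rot     [-93, -2, -1, 2]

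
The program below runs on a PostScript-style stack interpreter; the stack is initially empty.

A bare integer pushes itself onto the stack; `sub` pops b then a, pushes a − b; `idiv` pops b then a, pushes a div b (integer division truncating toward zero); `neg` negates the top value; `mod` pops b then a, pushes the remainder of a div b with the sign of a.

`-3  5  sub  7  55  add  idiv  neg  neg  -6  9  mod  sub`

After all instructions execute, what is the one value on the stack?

-3    -3
5     -3 5
sub   -8
7     -8 7
55    -8 7 55
add   -8 62
idiv  0
neg   0
neg   0
-6    0 -6
9     0 -6 9
mod   0 -6
sub   6

6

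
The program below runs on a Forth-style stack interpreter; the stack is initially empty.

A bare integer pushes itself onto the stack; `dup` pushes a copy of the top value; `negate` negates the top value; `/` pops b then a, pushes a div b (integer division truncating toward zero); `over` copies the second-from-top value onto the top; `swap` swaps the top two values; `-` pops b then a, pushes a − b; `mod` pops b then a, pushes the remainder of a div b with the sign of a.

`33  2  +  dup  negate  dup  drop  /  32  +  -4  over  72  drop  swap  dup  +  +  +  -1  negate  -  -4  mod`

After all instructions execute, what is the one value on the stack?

1

33     : 33
2      : 33 2
+      : 35
dup    : 35 35
negate : 35 -35
dup    : 35 -35 -35
drop   : 35 -35
/      : -1
32     : -1 32
+      : 31
-4     : 31 -4
over   : 31 -4 31
72     : 31 -4 31 72
drop   : 31 -4 31
swap   : 31 31 -4
dup    : 31 31 -4 -4
+      : 31 31 -8
+      : 31 23
+      : 54
-1     : 54 -1
negate : 54 1
-      : 53
-4     : 53 -4
mod    : 1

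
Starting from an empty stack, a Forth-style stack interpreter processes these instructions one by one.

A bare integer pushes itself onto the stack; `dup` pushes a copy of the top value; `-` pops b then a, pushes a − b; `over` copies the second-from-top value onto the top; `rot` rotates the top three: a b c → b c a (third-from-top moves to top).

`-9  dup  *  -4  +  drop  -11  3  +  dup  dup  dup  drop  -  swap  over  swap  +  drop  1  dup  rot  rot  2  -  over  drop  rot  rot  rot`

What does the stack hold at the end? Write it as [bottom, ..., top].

[1, 0, -1]

-9   → [-9]
dup  → [-9, -9]
*    → [81]
-4   → [81, -4]
+    → [77]
drop → []
-11  → [-11]
3    → [-11, 3]
+    → [-8]
dup  → [-8, -8]
dup  → [-8, -8, -8]
dup  → [-8, -8, -8, -8]
drop → [-8, -8, -8]
-    → [-8, 0]
swap → [0, -8]
over → [0, -8, 0]
swap → [0, 0, -8]
+    → [0, -8]
drop → [0]
1    → [0, 1]
dup  → [0, 1, 1]
rot  → [1, 1, 0]
rot  → [1, 0, 1]
2    → [1, 0, 1, 2]
-    → [1, 0, -1]
over → [1, 0, -1, 0]
drop → [1, 0, -1]
rot  → [0, -1, 1]
rot  → [-1, 1, 0]
rot  → [1, 0, -1]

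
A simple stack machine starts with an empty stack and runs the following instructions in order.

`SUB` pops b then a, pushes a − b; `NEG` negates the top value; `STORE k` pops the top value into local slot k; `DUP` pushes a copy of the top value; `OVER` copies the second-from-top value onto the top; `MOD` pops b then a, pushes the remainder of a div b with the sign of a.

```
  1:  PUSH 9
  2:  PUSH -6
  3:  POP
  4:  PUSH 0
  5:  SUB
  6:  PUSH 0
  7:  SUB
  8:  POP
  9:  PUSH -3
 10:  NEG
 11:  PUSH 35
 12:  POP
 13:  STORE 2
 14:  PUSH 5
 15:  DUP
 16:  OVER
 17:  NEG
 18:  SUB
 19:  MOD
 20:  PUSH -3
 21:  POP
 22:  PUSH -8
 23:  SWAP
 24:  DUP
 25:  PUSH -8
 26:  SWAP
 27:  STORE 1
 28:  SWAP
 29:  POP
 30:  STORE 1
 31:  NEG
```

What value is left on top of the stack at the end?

PUSH 9  -> [9]
PUSH -6 -> [9, -6]
POP     -> [9]
PUSH 0  -> [9, 0]
SUB     -> [9]
PUSH 0  -> [9, 0]
SUB     -> [9]
POP     -> []
PUSH -3 -> [-3]
NEG     -> [3]
PUSH 35 -> [3, 35]
POP     -> [3]
STORE 2 -> []
PUSH 5  -> [5]
DUP     -> [5, 5]
OVER    -> [5, 5, 5]
NEG     -> [5, 5, -5]
SUB     -> [5, 10]
MOD     -> [5]
PUSH -3 -> [5, -3]
POP     -> [5]
PUSH -8 -> [5, -8]
SWAP    -> [-8, 5]
DUP     -> [-8, 5, 5]
PUSH -8 -> [-8, 5, 5, -8]
SWAP    -> [-8, 5, -8, 5]
STORE 1 -> [-8, 5, -8]
SWAP    -> [-8, -8, 5]
POP     -> [-8, -8]
STORE 1 -> [-8]
NEG     -> [8]

8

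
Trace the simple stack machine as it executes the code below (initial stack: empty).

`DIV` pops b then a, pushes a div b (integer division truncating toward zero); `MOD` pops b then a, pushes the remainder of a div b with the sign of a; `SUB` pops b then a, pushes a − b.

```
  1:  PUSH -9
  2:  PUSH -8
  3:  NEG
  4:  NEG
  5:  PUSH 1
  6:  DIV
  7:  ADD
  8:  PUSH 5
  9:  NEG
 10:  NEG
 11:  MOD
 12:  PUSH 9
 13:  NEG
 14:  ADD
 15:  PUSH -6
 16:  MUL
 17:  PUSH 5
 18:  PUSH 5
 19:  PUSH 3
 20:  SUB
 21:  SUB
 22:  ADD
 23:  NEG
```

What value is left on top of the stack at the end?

PUSH -9 : [-9]
PUSH -8 : [-9, -8]
NEG     : [-9, 8]
NEG     : [-9, -8]
PUSH 1  : [-9, -8, 1]
DIV     : [-9, -8]
ADD     : [-17]
PUSH 5  : [-17, 5]
NEG     : [-17, -5]
NEG     : [-17, 5]
MOD     : [-2]
PUSH 9  : [-2, 9]
NEG     : [-2, -9]
ADD     : [-11]
PUSH -6 : [-11, -6]
MUL     : [66]
PUSH 5  : [66, 5]
PUSH 5  : [66, 5, 5]
PUSH 3  : [66, 5, 5, 3]
SUB     : [66, 5, 2]
SUB     : [66, 3]
ADD     : [69]
NEG     : [-69]

-69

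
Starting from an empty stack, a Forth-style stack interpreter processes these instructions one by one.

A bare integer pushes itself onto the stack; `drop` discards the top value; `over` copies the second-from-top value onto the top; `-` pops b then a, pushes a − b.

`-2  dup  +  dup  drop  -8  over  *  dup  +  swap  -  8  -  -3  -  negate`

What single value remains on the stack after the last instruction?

-63

-2     : [-2]
dup    : [-2, -2]
+      : [-4]
dup    : [-4, -4]
drop   : [-4]
-8     : [-4, -8]
over   : [-4, -8, -4]
*      : [-4, 32]
dup    : [-4, 32, 32]
+      : [-4, 64]
swap   : [64, -4]
-      : [68]
8      : [68, 8]
-      : [60]
-3     : [60, -3]
-      : [63]
negate : [-63]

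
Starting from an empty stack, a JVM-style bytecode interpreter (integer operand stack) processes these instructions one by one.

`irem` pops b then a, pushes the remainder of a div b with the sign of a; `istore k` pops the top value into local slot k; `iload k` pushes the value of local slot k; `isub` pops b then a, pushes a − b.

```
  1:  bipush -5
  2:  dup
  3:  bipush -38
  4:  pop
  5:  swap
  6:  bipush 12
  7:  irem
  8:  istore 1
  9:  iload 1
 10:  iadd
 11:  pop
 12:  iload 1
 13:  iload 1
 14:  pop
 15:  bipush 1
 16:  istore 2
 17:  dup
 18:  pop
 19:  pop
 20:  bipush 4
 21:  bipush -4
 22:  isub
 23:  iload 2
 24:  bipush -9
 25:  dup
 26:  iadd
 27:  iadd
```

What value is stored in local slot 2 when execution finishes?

1

bipush -5  -> [-5]
dup        -> [-5, -5]
bipush -38 -> [-5, -5, -38]
pop        -> [-5, -5]
swap       -> [-5, -5]
bipush 12  -> [-5, -5, 12]
irem       -> [-5, -5]
istore 1   -> [-5]
iload 1    -> [-5, -5]
iadd       -> [-10]
pop        -> []
iload 1    -> [-5]
iload 1    -> [-5, -5]
pop        -> [-5]
bipush 1   -> [-5, 1]
istore 2   -> [-5]
dup        -> [-5, -5]
pop        -> [-5]
pop        -> []
bipush 4   -> [4]
bipush -4  -> [4, -4]
isub       -> [8]
iload 2    -> [8, 1]
bipush -9  -> [8, 1, -9]
dup        -> [8, 1, -9, -9]
iadd       -> [8, 1, -18]
iadd       -> [8, -17]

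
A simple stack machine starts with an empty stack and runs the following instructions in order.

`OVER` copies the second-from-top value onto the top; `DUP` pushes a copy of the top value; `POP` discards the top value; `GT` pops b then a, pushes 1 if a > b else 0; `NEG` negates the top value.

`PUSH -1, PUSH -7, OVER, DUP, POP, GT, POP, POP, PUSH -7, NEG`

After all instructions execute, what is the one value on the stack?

PUSH -1  -1
PUSH -7  -1 -7
OVER     -1 -7 -1
DUP      -1 -7 -1 -1
POP      -1 -7 -1
GT       -1 0
POP      -1
POP      (empty)
PUSH -7  -7
NEG      7

7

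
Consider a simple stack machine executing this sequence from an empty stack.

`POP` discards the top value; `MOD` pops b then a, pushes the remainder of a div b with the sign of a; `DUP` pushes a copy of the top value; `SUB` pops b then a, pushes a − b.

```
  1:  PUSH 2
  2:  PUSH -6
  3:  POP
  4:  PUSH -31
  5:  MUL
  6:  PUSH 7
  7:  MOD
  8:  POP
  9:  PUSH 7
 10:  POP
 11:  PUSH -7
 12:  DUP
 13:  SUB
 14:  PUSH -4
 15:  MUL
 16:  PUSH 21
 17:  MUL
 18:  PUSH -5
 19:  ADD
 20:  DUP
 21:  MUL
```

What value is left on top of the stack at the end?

PUSH 2   : [2]
PUSH -6  : [2, -6]
POP      : [2]
PUSH -31 : [2, -31]
MUL      : [-62]
PUSH 7   : [-62, 7]
MOD      : [-6]
POP      : []
PUSH 7   : [7]
POP      : []
PUSH -7  : [-7]
DUP      : [-7, -7]
SUB      : [0]
PUSH -4  : [0, -4]
MUL      : [0]
PUSH 21  : [0, 21]
MUL      : [0]
PUSH -5  : [0, -5]
ADD      : [-5]
DUP      : [-5, -5]
MUL      : [25]

25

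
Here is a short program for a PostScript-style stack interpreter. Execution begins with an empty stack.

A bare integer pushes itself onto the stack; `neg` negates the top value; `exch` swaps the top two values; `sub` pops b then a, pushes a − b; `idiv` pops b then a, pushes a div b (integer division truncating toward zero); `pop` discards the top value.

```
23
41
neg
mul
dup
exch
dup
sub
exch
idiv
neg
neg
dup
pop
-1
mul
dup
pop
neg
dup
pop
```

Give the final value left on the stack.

0

23   -> 23
41   -> 23 41
neg  -> 23 -41
mul  -> -943
dup  -> -943 -943
exch -> -943 -943
dup  -> -943 -943 -943
sub  -> -943 0
exch -> 0 -943
idiv -> 0
neg  -> 0
neg  -> 0
dup  -> 0 0
pop  -> 0
-1   -> 0 -1
mul  -> 0
dup  -> 0 0
pop  -> 0
neg  -> 0
dup  -> 0 0
pop  -> 0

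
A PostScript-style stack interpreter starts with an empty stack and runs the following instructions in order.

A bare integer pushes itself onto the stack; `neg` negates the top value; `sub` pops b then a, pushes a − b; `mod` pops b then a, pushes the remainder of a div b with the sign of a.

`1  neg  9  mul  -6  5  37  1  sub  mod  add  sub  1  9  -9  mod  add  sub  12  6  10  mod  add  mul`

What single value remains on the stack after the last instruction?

1    1
neg  -1
9    -1 9
mul  -9
-6   -9 -6
5    -9 -6 5
37   -9 -6 5 37
1    -9 -6 5 37 1
sub  -9 -6 5 36
mod  -9 -6 5
add  -9 -1
sub  -8
1    -8 1
9    -8 1 9
-9   -8 1 9 -9
mod  -8 1 0
add  -8 1
sub  -9
12   -9 12
6    -9 12 6
10   -9 12 6 10
mod  -9 12 6
add  -9 18
mul  -162

-162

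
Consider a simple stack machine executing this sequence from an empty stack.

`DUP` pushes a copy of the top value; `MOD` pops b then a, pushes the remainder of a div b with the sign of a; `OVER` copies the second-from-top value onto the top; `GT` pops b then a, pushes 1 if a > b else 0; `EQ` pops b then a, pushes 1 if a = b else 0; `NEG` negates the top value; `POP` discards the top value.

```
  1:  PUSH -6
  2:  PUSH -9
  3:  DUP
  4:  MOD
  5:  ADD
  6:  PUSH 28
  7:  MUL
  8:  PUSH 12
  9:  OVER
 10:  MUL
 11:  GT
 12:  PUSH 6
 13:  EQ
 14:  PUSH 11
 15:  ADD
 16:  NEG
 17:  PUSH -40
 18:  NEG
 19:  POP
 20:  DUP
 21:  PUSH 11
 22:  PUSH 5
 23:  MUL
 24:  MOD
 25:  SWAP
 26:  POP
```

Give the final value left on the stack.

-11

PUSH -6  -> [-6]
PUSH -9  -> [-6, -9]
DUP      -> [-6, -9, -9]
MOD      -> [-6, 0]
ADD      -> [-6]
PUSH 28  -> [-6, 28]
MUL      -> [-168]
PUSH 12  -> [-168, 12]
OVER     -> [-168, 12, -168]
MUL      -> [-168, -2016]
GT       -> [1]
PUSH 6   -> [1, 6]
EQ       -> [0]
PUSH 11  -> [0, 11]
ADD      -> [11]
NEG      -> [-11]
PUSH -40 -> [-11, -40]
NEG      -> [-11, 40]
POP      -> [-11]
DUP      -> [-11, -11]
PUSH 11  -> [-11, -11, 11]
PUSH 5   -> [-11, -11, 11, 5]
MUL      -> [-11, -11, 55]
MOD      -> [-11, -11]
SWAP     -> [-11, -11]
POP      -> [-11]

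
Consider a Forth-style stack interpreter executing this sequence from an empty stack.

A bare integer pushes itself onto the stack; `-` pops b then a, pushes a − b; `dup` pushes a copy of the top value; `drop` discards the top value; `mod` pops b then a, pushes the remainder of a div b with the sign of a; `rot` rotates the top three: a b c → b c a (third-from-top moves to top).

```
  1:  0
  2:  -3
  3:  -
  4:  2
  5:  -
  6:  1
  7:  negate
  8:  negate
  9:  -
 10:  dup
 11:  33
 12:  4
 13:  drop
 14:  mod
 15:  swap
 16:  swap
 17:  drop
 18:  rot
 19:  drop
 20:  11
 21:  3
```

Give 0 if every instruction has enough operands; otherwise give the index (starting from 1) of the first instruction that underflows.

0      → [0]
-3     → [0, -3]
-      → [3]
2      → [3, 2]
-      → [1]
1      → [1, 1]
negate → [1, -1]
negate → [1, 1]
-      → [0]
dup    → [0, 0]
33     → [0, 0, 33]
4      → [0, 0, 33, 4]
drop   → [0, 0, 33]
mod    → [0, 0]
swap   → [0, 0]
swap   → [0, 0]
drop   → [0]
rot  — needs 3 operands, stack has 1 → underflow

18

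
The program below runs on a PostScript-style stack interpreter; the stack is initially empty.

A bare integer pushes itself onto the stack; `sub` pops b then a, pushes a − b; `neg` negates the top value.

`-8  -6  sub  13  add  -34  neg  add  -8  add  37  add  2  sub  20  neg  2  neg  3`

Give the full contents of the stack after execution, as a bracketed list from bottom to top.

-8  -> -8
-6  -> -8 -6
sub -> -2
13  -> -2 13
add -> 11
-34 -> 11 -34
neg -> 11 34
add -> 45
-8  -> 45 -8
add -> 37
37  -> 37 37
add -> 74
2   -> 74 2
sub -> 72
20  -> 72 20
neg -> 72 -20
2   -> 72 -20 2
neg -> 72 -20 -2
3   -> 72 -20 -2 3

[72, -20, -2, 3]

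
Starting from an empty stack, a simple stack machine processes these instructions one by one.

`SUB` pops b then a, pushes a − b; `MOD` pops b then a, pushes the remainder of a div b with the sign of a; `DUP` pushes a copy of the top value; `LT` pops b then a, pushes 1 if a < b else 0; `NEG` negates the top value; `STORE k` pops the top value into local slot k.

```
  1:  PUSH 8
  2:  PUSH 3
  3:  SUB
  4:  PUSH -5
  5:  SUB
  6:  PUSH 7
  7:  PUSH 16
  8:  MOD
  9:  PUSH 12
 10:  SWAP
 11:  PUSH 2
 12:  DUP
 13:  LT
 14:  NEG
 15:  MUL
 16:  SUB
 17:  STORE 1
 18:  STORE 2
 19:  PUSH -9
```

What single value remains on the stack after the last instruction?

-9

PUSH 8  -> 8
PUSH 3  -> 8 3
SUB     -> 5
PUSH -5 -> 5 -5
SUB     -> 10
PUSH 7  -> 10 7
PUSH 16 -> 10 7 16
MOD     -> 10 7
PUSH 12 -> 10 7 12
SWAP    -> 10 12 7
PUSH 2  -> 10 12 7 2
DUP     -> 10 12 7 2 2
LT      -> 10 12 7 0
NEG     -> 10 12 7 0
MUL     -> 10 12 0
SUB     -> 10 12
STORE 1 -> 10
STORE 2 -> (empty)
PUSH -9 -> -9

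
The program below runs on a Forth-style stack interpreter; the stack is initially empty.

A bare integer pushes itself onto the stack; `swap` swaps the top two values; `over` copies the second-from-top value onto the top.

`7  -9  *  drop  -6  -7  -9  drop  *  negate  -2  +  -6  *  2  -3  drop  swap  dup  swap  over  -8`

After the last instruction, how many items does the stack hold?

5

7      → [7]
-9     → [7, -9]
*      → [-63]
drop   → []
-6     → [-6]
-7     → [-6, -7]
-9     → [-6, -7, -9]
drop   → [-6, -7]
*      → [42]
negate → [-42]
-2     → [-42, -2]
+      → [-44]
-6     → [-44, -6]
*      → [264]
2      → [264, 2]
-3     → [264, 2, -3]
drop   → [264, 2]
swap   → [2, 264]
dup    → [2, 264, 264]
swap   → [2, 264, 264]
over   → [2, 264, 264, 264]
-8     → [2, 264, 264, 264, -8]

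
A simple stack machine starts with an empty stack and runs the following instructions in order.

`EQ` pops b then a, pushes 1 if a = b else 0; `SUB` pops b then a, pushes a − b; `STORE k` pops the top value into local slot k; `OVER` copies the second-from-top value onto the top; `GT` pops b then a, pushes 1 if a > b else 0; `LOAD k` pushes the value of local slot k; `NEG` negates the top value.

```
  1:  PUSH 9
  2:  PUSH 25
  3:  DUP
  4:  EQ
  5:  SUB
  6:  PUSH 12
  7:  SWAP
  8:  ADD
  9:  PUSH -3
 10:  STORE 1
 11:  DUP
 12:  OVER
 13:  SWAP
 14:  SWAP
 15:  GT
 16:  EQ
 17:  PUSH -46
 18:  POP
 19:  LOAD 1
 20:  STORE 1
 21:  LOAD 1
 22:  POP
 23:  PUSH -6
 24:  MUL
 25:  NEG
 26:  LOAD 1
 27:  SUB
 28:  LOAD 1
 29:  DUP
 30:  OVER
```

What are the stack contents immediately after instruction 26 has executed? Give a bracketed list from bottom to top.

[0, -3]

PUSH 9   → [9]
PUSH 25  → [9, 25]
DUP      → [9, 25, 25]
EQ       → [9, 1]
SUB      → [8]
PUSH 12  → [8, 12]
SWAP     → [12, 8]
ADD      → [20]
PUSH -3  → [20, -3]
STORE 1  → [20]
DUP      → [20, 20]
OVER     → [20, 20, 20]
SWAP     → [20, 20, 20]
SWAP     → [20, 20, 20]
GT       → [20, 0]
EQ       → [0]
PUSH -46 → [0, -46]
POP      → [0]
LOAD 1   → [0, -3]
STORE 1  → [0]
LOAD 1   → [0, -3]
POP      → [0]
PUSH -6  → [0, -6]
MUL      → [0]
NEG      → [0]
LOAD 1   → [0, -3]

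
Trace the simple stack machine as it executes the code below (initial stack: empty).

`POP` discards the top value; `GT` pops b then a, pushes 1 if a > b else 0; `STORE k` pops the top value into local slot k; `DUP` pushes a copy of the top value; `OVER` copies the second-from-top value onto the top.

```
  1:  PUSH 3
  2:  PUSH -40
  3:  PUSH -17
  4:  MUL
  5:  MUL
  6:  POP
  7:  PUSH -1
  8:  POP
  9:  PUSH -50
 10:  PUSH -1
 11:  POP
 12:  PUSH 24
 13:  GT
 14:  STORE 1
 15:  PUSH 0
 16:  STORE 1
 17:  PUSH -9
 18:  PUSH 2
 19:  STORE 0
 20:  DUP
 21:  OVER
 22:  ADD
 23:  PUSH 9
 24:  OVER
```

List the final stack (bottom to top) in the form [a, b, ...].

[-9, -18, 9, -18]

PUSH 3   -> [3]
PUSH -40 -> [3, -40]
PUSH -17 -> [3, -40, -17]
MUL      -> [3, 680]
MUL      -> [2040]
POP      -> []
PUSH -1  -> [-1]
POP      -> []
PUSH -50 -> [-50]
PUSH -1  -> [-50, -1]
POP      -> [-50]
PUSH 24  -> [-50, 24]
GT       -> [0]
STORE 1  -> []
PUSH 0   -> [0]
STORE 1  -> []
PUSH -9  -> [-9]
PUSH 2   -> [-9, 2]
STORE 0  -> [-9]
DUP      -> [-9, -9]
OVER     -> [-9, -9, -9]
ADD      -> [-9, -18]
PUSH 9   -> [-9, -18, 9]
OVER     -> [-9, -18, 9, -18]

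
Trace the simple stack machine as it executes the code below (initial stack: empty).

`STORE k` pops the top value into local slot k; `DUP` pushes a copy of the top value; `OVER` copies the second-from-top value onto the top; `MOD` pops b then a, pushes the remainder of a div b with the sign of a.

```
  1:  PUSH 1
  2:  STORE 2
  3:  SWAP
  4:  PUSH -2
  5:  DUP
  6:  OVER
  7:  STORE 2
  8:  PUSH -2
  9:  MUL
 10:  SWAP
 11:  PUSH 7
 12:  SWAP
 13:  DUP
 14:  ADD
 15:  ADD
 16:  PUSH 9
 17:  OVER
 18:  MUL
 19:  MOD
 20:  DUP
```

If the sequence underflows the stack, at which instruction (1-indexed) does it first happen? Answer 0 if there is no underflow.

3

PUSH 1  → 1
STORE 2 → (empty)
SWAP  — needs 2 operands, stack has 0 → underflow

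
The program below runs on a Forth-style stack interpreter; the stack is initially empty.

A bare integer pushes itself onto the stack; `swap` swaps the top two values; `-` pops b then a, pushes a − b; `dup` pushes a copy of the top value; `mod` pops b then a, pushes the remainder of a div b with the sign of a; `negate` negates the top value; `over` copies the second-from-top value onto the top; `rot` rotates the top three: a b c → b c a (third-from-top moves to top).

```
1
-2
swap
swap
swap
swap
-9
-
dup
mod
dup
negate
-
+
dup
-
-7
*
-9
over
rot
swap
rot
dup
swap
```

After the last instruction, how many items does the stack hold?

1       1
-2      1 -2
swap    -2 1
swap    1 -2
swap    -2 1
swap    1 -2
-9      1 -2 -9
-       1 7
dup     1 7 7
mod     1 0
dup     1 0 0
negate  1 0 0
-       1 0
+       1
dup     1 1
-       0
-7      0 -7
*       0
-9      0 -9
over    0 -9 0
rot     -9 0 0
swap    -9 0 0
rot     0 0 -9
dup     0 0 -9 -9
swap    0 0 -9 -9

4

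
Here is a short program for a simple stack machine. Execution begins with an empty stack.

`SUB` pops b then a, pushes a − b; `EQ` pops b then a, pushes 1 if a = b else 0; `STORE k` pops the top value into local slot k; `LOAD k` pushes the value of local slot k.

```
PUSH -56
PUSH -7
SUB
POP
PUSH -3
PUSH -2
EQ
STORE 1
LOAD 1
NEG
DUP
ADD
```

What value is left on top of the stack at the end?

PUSH -56 -> [-56]
PUSH -7  -> [-56, -7]
SUB      -> [-49]
POP      -> []
PUSH -3  -> [-3]
PUSH -2  -> [-3, -2]
EQ       -> [0]
STORE 1  -> []
LOAD 1   -> [0]
NEG      -> [0]
DUP      -> [0, 0]
ADD      -> [0]

0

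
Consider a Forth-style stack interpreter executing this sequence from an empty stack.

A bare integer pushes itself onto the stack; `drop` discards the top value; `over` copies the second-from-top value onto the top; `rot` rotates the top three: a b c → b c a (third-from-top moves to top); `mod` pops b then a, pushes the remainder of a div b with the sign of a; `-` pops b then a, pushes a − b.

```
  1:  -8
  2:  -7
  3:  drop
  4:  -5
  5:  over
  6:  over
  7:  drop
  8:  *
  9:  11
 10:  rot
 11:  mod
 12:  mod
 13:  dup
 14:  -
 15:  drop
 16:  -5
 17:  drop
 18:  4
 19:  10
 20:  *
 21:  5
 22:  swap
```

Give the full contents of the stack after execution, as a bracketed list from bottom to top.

[5, 40]

-8   -> -8
-7   -> -8 -7
drop -> -8
-5   -> -8 -5
over -> -8 -5 -8
over -> -8 -5 -8 -5
drop -> -8 -5 -8
*    -> -8 40
11   -> -8 40 11
rot  -> 40 11 -8
mod  -> 40 3
mod  -> 1
dup  -> 1 1
-    -> 0
drop -> (empty)
-5   -> -5
drop -> (empty)
4    -> 4
10   -> 4 10
*    -> 40
5    -> 40 5
swap -> 5 40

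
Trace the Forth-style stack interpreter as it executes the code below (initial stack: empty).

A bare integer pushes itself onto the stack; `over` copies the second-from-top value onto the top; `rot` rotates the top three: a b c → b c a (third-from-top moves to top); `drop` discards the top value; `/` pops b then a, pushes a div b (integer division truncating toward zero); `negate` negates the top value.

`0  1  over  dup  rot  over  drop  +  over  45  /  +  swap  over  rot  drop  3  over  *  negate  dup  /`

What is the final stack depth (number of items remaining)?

0       [0]
1       [0, 1]
over    [0, 1, 0]
dup     [0, 1, 0, 0]
rot     [0, 0, 0, 1]
over    [0, 0, 0, 1, 0]
drop    [0, 0, 0, 1]
+       [0, 0, 1]
over    [0, 0, 1, 0]
45      [0, 0, 1, 0, 45]
/       [0, 0, 1, 0]
+       [0, 0, 1]
swap    [0, 1, 0]
over    [0, 1, 0, 1]
rot     [0, 0, 1, 1]
drop    [0, 0, 1]
3       [0, 0, 1, 3]
over    [0, 0, 1, 3, 1]
*       [0, 0, 1, 3]
negate  [0, 0, 1, -3]
dup     [0, 0, 1, -3, -3]
/       [0, 0, 1, 1]

4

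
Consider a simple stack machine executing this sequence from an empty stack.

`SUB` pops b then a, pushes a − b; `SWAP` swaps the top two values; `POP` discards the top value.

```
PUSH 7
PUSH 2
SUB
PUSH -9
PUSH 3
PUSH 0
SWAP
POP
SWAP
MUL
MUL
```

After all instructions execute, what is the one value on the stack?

PUSH 7   [7]
PUSH 2   [7, 2]
SUB      [5]
PUSH -9  [5, -9]
PUSH 3   [5, -9, 3]
PUSH 0   [5, -9, 3, 0]
SWAP     [5, -9, 0, 3]
POP      [5, -9, 0]
SWAP     [5, 0, -9]
MUL      [5, 0]
MUL      [0]

0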